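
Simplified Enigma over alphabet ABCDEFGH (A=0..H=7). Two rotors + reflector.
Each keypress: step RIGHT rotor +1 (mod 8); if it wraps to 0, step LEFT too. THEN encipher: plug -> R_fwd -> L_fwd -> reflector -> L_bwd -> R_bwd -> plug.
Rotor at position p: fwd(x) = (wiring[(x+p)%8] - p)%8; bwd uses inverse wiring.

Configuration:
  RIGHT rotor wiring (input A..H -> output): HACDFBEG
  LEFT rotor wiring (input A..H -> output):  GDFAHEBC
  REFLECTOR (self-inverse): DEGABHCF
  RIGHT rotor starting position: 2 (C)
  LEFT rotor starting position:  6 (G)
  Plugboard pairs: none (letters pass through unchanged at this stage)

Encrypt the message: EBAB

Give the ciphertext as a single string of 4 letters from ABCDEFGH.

Answer: FHED

Derivation:
Char 1 ('E'): step: R->3, L=6; E->plug->E->R->D->L->F->refl->H->L'->E->R'->F->plug->F
Char 2 ('B'): step: R->4, L=6; B->plug->B->R->F->L->C->refl->G->L'->H->R'->H->plug->H
Char 3 ('A'): step: R->5, L=6; A->plug->A->R->E->L->H->refl->F->L'->D->R'->E->plug->E
Char 4 ('B'): step: R->6, L=6; B->plug->B->R->A->L->D->refl->A->L'->C->R'->D->plug->D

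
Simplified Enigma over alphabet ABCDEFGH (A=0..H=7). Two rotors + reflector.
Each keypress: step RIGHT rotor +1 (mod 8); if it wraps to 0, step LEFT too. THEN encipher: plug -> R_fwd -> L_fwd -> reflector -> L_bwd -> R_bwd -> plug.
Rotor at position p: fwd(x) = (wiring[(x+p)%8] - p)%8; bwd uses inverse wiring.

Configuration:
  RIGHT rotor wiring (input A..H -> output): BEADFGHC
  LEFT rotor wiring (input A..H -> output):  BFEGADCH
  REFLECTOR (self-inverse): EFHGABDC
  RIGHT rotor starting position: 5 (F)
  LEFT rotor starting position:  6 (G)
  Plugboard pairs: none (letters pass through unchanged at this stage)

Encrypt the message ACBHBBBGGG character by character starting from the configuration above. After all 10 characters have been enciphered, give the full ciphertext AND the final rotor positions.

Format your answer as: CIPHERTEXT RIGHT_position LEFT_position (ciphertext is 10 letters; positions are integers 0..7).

Answer: GHAFDEHHEB 7 7

Derivation:
Char 1 ('A'): step: R->6, L=6; A->plug->A->R->B->L->B->refl->F->L'->H->R'->G->plug->G
Char 2 ('C'): step: R->7, L=6; C->plug->C->R->F->L->A->refl->E->L'->A->R'->H->plug->H
Char 3 ('B'): step: R->0, L->7 (L advanced); B->plug->B->R->E->L->H->refl->C->L'->B->R'->A->plug->A
Char 4 ('H'): step: R->1, L=7; H->plug->H->R->A->L->A->refl->E->L'->G->R'->F->plug->F
Char 5 ('B'): step: R->2, L=7; B->plug->B->R->B->L->C->refl->H->L'->E->R'->D->plug->D
Char 6 ('B'): step: R->3, L=7; B->plug->B->R->C->L->G->refl->D->L'->H->R'->E->plug->E
Char 7 ('B'): step: R->4, L=7; B->plug->B->R->C->L->G->refl->D->L'->H->R'->H->plug->H
Char 8 ('G'): step: R->5, L=7; G->plug->G->R->G->L->E->refl->A->L'->A->R'->H->plug->H
Char 9 ('G'): step: R->6, L=7; G->plug->G->R->H->L->D->refl->G->L'->C->R'->E->plug->E
Char 10 ('G'): step: R->7, L=7; G->plug->G->R->H->L->D->refl->G->L'->C->R'->B->plug->B
Final: ciphertext=GHAFDEHHEB, RIGHT=7, LEFT=7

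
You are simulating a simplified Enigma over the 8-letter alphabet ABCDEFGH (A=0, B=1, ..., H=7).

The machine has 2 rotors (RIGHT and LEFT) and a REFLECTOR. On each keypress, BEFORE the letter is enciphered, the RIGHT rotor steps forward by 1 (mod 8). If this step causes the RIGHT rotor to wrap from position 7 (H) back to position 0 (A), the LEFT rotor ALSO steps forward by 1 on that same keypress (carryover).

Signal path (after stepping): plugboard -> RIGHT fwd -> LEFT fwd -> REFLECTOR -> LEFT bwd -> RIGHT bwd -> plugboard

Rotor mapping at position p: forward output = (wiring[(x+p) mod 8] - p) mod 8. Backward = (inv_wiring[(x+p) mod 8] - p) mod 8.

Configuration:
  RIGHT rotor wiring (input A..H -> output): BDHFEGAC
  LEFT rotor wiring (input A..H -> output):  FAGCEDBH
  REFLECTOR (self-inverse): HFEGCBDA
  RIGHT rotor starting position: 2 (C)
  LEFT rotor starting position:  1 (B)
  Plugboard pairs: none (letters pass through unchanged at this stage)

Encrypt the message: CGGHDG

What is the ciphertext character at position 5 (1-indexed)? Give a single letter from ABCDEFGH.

Char 1 ('C'): step: R->3, L=1; C->plug->C->R->D->L->D->refl->G->L'->G->R'->F->plug->F
Char 2 ('G'): step: R->4, L=1; G->plug->G->R->D->L->D->refl->G->L'->G->R'->D->plug->D
Char 3 ('G'): step: R->5, L=1; G->plug->G->R->A->L->H->refl->A->L'->F->R'->C->plug->C
Char 4 ('H'): step: R->6, L=1; H->plug->H->R->A->L->H->refl->A->L'->F->R'->D->plug->D
Char 5 ('D'): step: R->7, L=1; D->plug->D->R->A->L->H->refl->A->L'->F->R'->F->plug->F

F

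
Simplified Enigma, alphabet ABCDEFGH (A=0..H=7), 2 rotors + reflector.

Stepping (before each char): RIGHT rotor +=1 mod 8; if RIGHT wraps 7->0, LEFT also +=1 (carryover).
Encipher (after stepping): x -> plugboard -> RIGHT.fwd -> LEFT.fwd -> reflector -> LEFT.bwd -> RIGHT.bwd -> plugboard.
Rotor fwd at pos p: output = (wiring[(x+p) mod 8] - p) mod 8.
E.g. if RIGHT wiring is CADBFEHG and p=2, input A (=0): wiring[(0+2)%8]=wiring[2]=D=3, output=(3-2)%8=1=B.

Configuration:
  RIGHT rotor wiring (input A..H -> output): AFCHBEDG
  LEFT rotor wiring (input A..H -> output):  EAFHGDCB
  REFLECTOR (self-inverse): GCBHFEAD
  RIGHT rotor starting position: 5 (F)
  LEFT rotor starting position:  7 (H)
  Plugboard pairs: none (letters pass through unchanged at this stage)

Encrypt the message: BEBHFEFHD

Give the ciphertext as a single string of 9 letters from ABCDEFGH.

Answer: CFGCEFECH

Derivation:
Char 1 ('B'): step: R->6, L=7; B->plug->B->R->A->L->C->refl->B->L'->C->R'->C->plug->C
Char 2 ('E'): step: R->7, L=7; E->plug->E->R->A->L->C->refl->B->L'->C->R'->F->plug->F
Char 3 ('B'): step: R->0, L->0 (L advanced); B->plug->B->R->F->L->D->refl->H->L'->D->R'->G->plug->G
Char 4 ('H'): step: R->1, L=0; H->plug->H->R->H->L->B->refl->C->L'->G->R'->C->plug->C
Char 5 ('F'): step: R->2, L=0; F->plug->F->R->E->L->G->refl->A->L'->B->R'->E->plug->E
Char 6 ('E'): step: R->3, L=0; E->plug->E->R->D->L->H->refl->D->L'->F->R'->F->plug->F
Char 7 ('F'): step: R->4, L=0; F->plug->F->R->B->L->A->refl->G->L'->E->R'->E->plug->E
Char 8 ('H'): step: R->5, L=0; H->plug->H->R->E->L->G->refl->A->L'->B->R'->C->plug->C
Char 9 ('D'): step: R->6, L=0; D->plug->D->R->H->L->B->refl->C->L'->G->R'->H->plug->H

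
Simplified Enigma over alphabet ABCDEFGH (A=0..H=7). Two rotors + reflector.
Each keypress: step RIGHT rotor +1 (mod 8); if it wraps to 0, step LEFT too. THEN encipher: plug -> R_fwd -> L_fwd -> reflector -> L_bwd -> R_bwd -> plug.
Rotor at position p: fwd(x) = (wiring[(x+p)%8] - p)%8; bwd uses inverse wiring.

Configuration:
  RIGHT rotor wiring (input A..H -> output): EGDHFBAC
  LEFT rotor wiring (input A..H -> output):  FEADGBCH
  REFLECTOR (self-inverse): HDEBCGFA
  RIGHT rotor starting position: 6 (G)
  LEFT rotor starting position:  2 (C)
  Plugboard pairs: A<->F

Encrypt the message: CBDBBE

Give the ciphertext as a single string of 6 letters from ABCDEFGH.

Answer: GAFHEH

Derivation:
Char 1 ('C'): step: R->7, L=2; C->plug->C->R->H->L->C->refl->E->L'->C->R'->G->plug->G
Char 2 ('B'): step: R->0, L->3 (L advanced); B->plug->B->R->G->L->B->refl->D->L'->B->R'->F->plug->A
Char 3 ('D'): step: R->1, L=3; D->plug->D->R->E->L->E->refl->C->L'->F->R'->A->plug->F
Char 4 ('B'): step: R->2, L=3; B->plug->B->R->F->L->C->refl->E->L'->E->R'->H->plug->H
Char 5 ('B'): step: R->3, L=3; B->plug->B->R->C->L->G->refl->F->L'->H->R'->E->plug->E
Char 6 ('E'): step: R->4, L=3; E->plug->E->R->A->L->A->refl->H->L'->D->R'->H->plug->H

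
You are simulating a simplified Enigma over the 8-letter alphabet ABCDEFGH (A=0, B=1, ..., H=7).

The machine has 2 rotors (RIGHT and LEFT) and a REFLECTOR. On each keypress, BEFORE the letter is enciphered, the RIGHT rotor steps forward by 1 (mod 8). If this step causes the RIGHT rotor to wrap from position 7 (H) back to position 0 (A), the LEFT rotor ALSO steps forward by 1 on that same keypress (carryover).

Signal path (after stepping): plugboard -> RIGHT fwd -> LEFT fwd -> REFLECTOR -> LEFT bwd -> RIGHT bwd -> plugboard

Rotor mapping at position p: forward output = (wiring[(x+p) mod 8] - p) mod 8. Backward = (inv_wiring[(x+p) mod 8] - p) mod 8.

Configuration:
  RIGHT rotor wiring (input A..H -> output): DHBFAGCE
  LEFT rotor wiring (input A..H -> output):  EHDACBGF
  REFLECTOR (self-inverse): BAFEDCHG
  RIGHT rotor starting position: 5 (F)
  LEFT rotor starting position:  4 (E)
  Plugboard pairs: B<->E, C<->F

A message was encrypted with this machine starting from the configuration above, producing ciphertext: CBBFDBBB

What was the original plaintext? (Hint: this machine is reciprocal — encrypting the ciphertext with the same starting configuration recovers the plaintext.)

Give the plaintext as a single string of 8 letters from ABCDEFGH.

Char 1 ('C'): step: R->6, L=4; C->plug->F->R->H->L->E->refl->D->L'->F->R'->C->plug->F
Char 2 ('B'): step: R->7, L=4; B->plug->E->R->G->L->H->refl->G->L'->A->R'->C->plug->F
Char 3 ('B'): step: R->0, L->5 (L advanced); B->plug->E->R->A->L->E->refl->D->L'->G->R'->F->plug->C
Char 4 ('F'): step: R->1, L=5; F->plug->C->R->E->L->C->refl->F->L'->H->R'->D->plug->D
Char 5 ('D'): step: R->2, L=5; D->plug->D->R->E->L->C->refl->F->L'->H->R'->A->plug->A
Char 6 ('B'): step: R->3, L=5; B->plug->E->R->B->L->B->refl->A->L'->C->R'->A->plug->A
Char 7 ('B'): step: R->4, L=5; B->plug->E->R->H->L->F->refl->C->L'->E->R'->A->plug->A
Char 8 ('B'): step: R->5, L=5; B->plug->E->R->C->L->A->refl->B->L'->B->R'->A->plug->A

Answer: FFCDAAAA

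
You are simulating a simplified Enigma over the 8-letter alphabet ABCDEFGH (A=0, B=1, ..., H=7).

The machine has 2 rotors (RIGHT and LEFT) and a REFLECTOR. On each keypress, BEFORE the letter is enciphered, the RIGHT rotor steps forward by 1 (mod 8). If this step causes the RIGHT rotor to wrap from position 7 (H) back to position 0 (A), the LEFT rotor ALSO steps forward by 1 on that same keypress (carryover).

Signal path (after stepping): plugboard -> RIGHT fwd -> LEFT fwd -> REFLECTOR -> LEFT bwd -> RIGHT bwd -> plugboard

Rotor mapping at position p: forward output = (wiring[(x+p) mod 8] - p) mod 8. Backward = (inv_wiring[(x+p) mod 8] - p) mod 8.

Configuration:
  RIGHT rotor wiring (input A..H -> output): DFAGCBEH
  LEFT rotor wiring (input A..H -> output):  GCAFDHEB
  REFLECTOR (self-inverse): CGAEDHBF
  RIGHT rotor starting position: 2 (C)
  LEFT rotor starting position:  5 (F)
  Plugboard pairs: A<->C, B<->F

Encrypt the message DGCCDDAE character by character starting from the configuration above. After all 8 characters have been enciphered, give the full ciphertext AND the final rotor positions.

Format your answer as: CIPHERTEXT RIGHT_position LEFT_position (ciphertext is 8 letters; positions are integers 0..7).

Char 1 ('D'): step: R->3, L=5; D->plug->D->R->B->L->H->refl->F->L'->E->R'->E->plug->E
Char 2 ('G'): step: R->4, L=5; G->plug->G->R->E->L->F->refl->H->L'->B->R'->F->plug->B
Char 3 ('C'): step: R->5, L=5; C->plug->A->R->E->L->F->refl->H->L'->B->R'->G->plug->G
Char 4 ('C'): step: R->6, L=5; C->plug->A->R->G->L->A->refl->C->L'->A->R'->F->plug->B
Char 5 ('D'): step: R->7, L=5; D->plug->D->R->B->L->H->refl->F->L'->E->R'->B->plug->F
Char 6 ('D'): step: R->0, L->6 (L advanced); D->plug->D->R->G->L->F->refl->H->L'->F->R'->B->plug->F
Char 7 ('A'): step: R->1, L=6; A->plug->C->R->F->L->H->refl->F->L'->G->R'->G->plug->G
Char 8 ('E'): step: R->2, L=6; E->plug->E->R->C->L->A->refl->C->L'->E->R'->B->plug->F
Final: ciphertext=EBGBFFGF, RIGHT=2, LEFT=6

Answer: EBGBFFGF 2 6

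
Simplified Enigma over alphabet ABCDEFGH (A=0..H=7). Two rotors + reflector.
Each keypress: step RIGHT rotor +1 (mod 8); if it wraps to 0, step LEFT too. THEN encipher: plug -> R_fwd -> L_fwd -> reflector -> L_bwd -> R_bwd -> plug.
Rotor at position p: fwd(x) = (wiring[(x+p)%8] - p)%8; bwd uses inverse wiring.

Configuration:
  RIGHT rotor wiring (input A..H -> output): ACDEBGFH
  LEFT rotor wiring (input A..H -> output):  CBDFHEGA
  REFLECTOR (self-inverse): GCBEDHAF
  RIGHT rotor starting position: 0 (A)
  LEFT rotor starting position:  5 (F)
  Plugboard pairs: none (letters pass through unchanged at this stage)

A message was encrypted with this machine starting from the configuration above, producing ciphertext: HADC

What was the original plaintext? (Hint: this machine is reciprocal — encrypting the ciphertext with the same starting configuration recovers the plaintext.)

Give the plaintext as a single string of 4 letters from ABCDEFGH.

Char 1 ('H'): step: R->1, L=5; H->plug->H->R->H->L->C->refl->B->L'->B->R'->A->plug->A
Char 2 ('A'): step: R->2, L=5; A->plug->A->R->B->L->B->refl->C->L'->H->R'->C->plug->C
Char 3 ('D'): step: R->3, L=5; D->plug->D->R->C->L->D->refl->E->L'->E->R'->E->plug->E
Char 4 ('C'): step: R->4, L=5; C->plug->C->R->B->L->B->refl->C->L'->H->R'->G->plug->G

Answer: ACEG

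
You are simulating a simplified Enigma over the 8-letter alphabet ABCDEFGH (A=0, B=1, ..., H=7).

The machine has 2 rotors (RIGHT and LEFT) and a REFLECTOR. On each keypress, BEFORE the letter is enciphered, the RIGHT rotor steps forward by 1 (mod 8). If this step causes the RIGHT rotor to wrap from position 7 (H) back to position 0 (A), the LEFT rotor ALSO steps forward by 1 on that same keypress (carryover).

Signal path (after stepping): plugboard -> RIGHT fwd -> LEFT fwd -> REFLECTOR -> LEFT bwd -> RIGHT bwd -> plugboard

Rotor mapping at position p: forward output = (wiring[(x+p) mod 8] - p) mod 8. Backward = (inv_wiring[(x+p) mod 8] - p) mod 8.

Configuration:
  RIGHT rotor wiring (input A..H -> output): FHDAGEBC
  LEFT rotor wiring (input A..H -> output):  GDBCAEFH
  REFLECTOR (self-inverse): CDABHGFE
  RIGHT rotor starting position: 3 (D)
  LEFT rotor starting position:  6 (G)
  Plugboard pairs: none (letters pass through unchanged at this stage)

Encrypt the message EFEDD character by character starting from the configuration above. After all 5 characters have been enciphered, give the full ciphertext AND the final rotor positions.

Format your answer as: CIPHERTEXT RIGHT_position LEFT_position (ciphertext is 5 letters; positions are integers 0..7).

Char 1 ('E'): step: R->4, L=6; E->plug->E->R->B->L->B->refl->D->L'->E->R'->H->plug->H
Char 2 ('F'): step: R->5, L=6; F->plug->F->R->G->L->C->refl->A->L'->C->R'->E->plug->E
Char 3 ('E'): step: R->6, L=6; E->plug->E->R->F->L->E->refl->H->L'->A->R'->G->plug->G
Char 4 ('D'): step: R->7, L=6; D->plug->D->R->E->L->D->refl->B->L'->B->R'->E->plug->E
Char 5 ('D'): step: R->0, L->7 (L advanced); D->plug->D->R->A->L->A->refl->C->L'->D->R'->C->plug->C
Final: ciphertext=HEGEC, RIGHT=0, LEFT=7

Answer: HEGEC 0 7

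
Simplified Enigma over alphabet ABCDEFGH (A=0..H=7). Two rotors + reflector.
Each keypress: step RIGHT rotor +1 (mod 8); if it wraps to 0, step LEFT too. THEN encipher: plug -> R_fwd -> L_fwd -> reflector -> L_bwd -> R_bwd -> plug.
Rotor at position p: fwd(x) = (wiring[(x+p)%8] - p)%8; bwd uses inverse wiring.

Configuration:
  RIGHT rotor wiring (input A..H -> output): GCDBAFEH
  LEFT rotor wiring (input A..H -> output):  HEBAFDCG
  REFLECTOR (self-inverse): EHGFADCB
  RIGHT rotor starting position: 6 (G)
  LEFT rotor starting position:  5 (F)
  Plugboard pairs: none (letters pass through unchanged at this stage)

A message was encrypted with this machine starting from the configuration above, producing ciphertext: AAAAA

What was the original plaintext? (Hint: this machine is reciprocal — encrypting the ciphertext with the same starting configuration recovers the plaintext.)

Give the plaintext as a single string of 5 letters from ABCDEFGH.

Answer: CBCHC

Derivation:
Char 1 ('A'): step: R->7, L=5; A->plug->A->R->A->L->G->refl->C->L'->D->R'->C->plug->C
Char 2 ('A'): step: R->0, L->6 (L advanced); A->plug->A->R->G->L->H->refl->B->L'->C->R'->B->plug->B
Char 3 ('A'): step: R->1, L=6; A->plug->A->R->B->L->A->refl->E->L'->A->R'->C->plug->C
Char 4 ('A'): step: R->2, L=6; A->plug->A->R->B->L->A->refl->E->L'->A->R'->H->plug->H
Char 5 ('A'): step: R->3, L=6; A->plug->A->R->G->L->H->refl->B->L'->C->R'->C->plug->C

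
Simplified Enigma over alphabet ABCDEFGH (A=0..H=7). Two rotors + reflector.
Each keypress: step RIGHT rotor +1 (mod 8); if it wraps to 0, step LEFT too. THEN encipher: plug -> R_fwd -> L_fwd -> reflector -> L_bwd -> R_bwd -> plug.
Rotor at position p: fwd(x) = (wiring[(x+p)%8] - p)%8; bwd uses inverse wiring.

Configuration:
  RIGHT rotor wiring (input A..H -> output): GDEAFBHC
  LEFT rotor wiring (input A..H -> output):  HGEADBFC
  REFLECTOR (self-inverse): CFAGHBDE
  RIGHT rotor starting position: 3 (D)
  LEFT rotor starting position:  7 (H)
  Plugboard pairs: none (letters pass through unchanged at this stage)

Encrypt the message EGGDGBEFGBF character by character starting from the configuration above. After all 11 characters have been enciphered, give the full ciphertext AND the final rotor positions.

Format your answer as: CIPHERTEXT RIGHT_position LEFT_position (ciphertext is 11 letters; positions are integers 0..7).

Answer: BACGBCBEEHC 6 0

Derivation:
Char 1 ('E'): step: R->4, L=7; E->plug->E->R->C->L->H->refl->E->L'->F->R'->B->plug->B
Char 2 ('G'): step: R->5, L=7; G->plug->G->R->D->L->F->refl->B->L'->E->R'->A->plug->A
Char 3 ('G'): step: R->6, L=7; G->plug->G->R->H->L->G->refl->D->L'->A->R'->C->plug->C
Char 4 ('D'): step: R->7, L=7; D->plug->D->R->F->L->E->refl->H->L'->C->R'->G->plug->G
Char 5 ('G'): step: R->0, L->0 (L advanced); G->plug->G->R->H->L->C->refl->A->L'->D->R'->B->plug->B
Char 6 ('B'): step: R->1, L=0; B->plug->B->R->D->L->A->refl->C->L'->H->R'->C->plug->C
Char 7 ('E'): step: R->2, L=0; E->plug->E->R->F->L->B->refl->F->L'->G->R'->B->plug->B
Char 8 ('F'): step: R->3, L=0; F->plug->F->R->D->L->A->refl->C->L'->H->R'->E->plug->E
Char 9 ('G'): step: R->4, L=0; G->plug->G->R->A->L->H->refl->E->L'->C->R'->E->plug->E
Char 10 ('B'): step: R->5, L=0; B->plug->B->R->C->L->E->refl->H->L'->A->R'->H->plug->H
Char 11 ('F'): step: R->6, L=0; F->plug->F->R->C->L->E->refl->H->L'->A->R'->C->plug->C
Final: ciphertext=BACGBCBEEHC, RIGHT=6, LEFT=0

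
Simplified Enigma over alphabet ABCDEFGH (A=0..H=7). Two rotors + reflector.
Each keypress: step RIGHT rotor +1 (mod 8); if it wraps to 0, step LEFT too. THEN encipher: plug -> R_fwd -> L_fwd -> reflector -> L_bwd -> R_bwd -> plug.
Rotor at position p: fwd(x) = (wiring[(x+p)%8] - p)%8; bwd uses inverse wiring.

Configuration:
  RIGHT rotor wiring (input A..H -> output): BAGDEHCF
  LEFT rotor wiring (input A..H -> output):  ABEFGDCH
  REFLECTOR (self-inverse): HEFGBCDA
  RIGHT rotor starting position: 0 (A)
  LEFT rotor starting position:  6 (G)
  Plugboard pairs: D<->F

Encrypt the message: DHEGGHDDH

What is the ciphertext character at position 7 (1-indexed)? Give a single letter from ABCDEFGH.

Char 1 ('D'): step: R->1, L=6; D->plug->F->R->B->L->B->refl->E->L'->A->R'->H->plug->H
Char 2 ('H'): step: R->2, L=6; H->plug->H->R->G->L->A->refl->H->L'->F->R'->D->plug->F
Char 3 ('E'): step: R->3, L=6; E->plug->E->R->C->L->C->refl->F->L'->H->R'->D->plug->F
Char 4 ('G'): step: R->4, L=6; G->plug->G->R->C->L->C->refl->F->L'->H->R'->H->plug->H
Char 5 ('G'): step: R->5, L=6; G->plug->G->R->G->L->A->refl->H->L'->F->R'->B->plug->B
Char 6 ('H'): step: R->6, L=6; H->plug->H->R->B->L->B->refl->E->L'->A->R'->E->plug->E
Char 7 ('D'): step: R->7, L=6; D->plug->F->R->F->L->H->refl->A->L'->G->R'->A->plug->A

A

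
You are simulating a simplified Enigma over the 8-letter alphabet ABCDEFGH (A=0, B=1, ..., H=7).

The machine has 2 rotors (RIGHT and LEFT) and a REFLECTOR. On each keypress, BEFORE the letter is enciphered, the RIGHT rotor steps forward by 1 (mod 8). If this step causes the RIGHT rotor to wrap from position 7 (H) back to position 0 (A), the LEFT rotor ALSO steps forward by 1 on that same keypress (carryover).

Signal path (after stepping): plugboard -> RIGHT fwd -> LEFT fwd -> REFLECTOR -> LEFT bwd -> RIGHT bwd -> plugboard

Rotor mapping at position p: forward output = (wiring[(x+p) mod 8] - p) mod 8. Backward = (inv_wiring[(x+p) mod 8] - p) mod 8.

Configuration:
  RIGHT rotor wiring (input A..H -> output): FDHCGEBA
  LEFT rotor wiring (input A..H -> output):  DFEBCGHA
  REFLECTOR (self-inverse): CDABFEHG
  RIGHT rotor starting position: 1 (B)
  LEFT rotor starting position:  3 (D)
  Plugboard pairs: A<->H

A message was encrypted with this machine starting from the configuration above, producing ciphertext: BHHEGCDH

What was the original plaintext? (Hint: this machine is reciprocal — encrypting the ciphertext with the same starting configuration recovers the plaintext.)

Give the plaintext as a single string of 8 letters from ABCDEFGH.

Char 1 ('B'): step: R->2, L=3; B->plug->B->R->A->L->G->refl->H->L'->B->R'->H->plug->A
Char 2 ('H'): step: R->3, L=3; H->plug->A->R->H->L->B->refl->D->L'->C->R'->F->plug->F
Char 3 ('H'): step: R->4, L=3; H->plug->A->R->C->L->D->refl->B->L'->H->R'->F->plug->F
Char 4 ('E'): step: R->5, L=3; E->plug->E->R->G->L->C->refl->A->L'->F->R'->G->plug->G
Char 5 ('G'): step: R->6, L=3; G->plug->G->R->A->L->G->refl->H->L'->B->R'->E->plug->E
Char 6 ('C'): step: R->7, L=3; C->plug->C->R->E->L->F->refl->E->L'->D->R'->E->plug->E
Char 7 ('D'): step: R->0, L->4 (L advanced); D->plug->D->R->C->L->D->refl->B->L'->F->R'->A->plug->H
Char 8 ('H'): step: R->1, L=4; H->plug->A->R->C->L->D->refl->B->L'->F->R'->D->plug->D

Answer: AFFGEEHD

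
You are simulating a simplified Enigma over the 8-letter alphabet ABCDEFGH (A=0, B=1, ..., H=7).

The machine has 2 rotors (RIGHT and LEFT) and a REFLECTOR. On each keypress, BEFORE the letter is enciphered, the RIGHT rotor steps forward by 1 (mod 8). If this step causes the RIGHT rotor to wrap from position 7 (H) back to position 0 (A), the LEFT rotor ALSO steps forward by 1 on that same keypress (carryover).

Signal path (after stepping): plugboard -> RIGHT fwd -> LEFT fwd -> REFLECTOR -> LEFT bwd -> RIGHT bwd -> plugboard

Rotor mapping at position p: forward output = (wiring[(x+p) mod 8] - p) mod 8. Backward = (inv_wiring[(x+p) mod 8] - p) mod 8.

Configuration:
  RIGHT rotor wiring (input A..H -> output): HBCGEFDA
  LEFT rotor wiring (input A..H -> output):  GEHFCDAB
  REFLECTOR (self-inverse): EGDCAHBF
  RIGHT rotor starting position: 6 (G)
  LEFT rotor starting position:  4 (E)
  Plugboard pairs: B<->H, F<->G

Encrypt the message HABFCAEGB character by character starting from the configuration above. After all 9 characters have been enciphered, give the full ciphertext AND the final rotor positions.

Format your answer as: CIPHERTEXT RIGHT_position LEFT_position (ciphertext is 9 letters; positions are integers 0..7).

Char 1 ('H'): step: R->7, L=4; H->plug->B->R->A->L->G->refl->B->L'->H->R'->E->plug->E
Char 2 ('A'): step: R->0, L->5 (L advanced); A->plug->A->R->H->L->F->refl->H->L'->E->R'->E->plug->E
Char 3 ('B'): step: R->1, L=5; B->plug->H->R->G->L->A->refl->E->L'->C->R'->F->plug->G
Char 4 ('F'): step: R->2, L=5; F->plug->G->R->F->L->C->refl->D->L'->B->R'->E->plug->E
Char 5 ('C'): step: R->3, L=5; C->plug->C->R->C->L->E->refl->A->L'->G->R'->G->plug->F
Char 6 ('A'): step: R->4, L=5; A->plug->A->R->A->L->G->refl->B->L'->D->R'->E->plug->E
Char 7 ('E'): step: R->5, L=5; E->plug->E->R->E->L->H->refl->F->L'->H->R'->H->plug->B
Char 8 ('G'): step: R->6, L=5; G->plug->F->R->A->L->G->refl->B->L'->D->R'->D->plug->D
Char 9 ('B'): step: R->7, L=5; B->plug->H->R->E->L->H->refl->F->L'->H->R'->E->plug->E
Final: ciphertext=EEGEFEBDE, RIGHT=7, LEFT=5

Answer: EEGEFEBDE 7 5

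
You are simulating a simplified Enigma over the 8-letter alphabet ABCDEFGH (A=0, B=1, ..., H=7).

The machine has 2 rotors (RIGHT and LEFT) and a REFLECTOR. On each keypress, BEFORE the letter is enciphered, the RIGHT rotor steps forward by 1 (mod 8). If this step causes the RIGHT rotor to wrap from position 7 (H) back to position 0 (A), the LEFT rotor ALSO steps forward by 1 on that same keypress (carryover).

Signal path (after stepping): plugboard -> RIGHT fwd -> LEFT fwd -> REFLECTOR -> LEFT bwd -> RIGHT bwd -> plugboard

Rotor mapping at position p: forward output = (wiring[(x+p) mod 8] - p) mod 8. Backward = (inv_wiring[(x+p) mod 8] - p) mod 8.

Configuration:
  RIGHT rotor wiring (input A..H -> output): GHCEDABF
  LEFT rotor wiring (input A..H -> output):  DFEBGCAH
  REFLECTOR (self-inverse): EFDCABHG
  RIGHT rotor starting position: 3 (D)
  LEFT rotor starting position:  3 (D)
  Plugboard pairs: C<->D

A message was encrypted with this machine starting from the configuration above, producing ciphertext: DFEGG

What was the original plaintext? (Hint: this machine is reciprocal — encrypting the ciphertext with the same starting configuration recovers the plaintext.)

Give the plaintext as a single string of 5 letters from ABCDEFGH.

Char 1 ('D'): step: R->4, L=3; D->plug->C->R->F->L->A->refl->E->L'->E->R'->B->plug->B
Char 2 ('F'): step: R->5, L=3; F->plug->F->R->F->L->A->refl->E->L'->E->R'->B->plug->B
Char 3 ('E'): step: R->6, L=3; E->plug->E->R->E->L->E->refl->A->L'->F->R'->G->plug->G
Char 4 ('G'): step: R->7, L=3; G->plug->G->R->B->L->D->refl->C->L'->G->R'->A->plug->A
Char 5 ('G'): step: R->0, L->4 (L advanced); G->plug->G->R->B->L->G->refl->H->L'->E->R'->D->plug->C

Answer: BBGAC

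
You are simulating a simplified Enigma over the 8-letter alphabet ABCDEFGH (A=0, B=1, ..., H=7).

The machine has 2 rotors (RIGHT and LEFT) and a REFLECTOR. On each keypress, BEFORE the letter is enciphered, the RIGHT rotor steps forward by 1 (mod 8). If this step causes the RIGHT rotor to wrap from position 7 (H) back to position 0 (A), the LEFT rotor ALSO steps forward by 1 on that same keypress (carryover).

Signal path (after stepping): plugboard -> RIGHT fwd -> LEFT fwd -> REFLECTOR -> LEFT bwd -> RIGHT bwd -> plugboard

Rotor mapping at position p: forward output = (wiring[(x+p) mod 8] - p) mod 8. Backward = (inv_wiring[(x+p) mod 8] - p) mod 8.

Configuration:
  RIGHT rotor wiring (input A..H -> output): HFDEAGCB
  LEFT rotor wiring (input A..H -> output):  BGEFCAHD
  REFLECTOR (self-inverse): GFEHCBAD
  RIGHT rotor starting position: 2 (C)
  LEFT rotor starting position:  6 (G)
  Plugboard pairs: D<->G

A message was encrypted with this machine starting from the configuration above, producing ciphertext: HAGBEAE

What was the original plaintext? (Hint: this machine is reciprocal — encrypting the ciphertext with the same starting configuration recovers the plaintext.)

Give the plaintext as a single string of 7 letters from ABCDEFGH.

Answer: AEBAAGB

Derivation:
Char 1 ('H'): step: R->3, L=6; H->plug->H->R->A->L->B->refl->F->L'->B->R'->A->plug->A
Char 2 ('A'): step: R->4, L=6; A->plug->A->R->E->L->G->refl->A->L'->D->R'->E->plug->E
Char 3 ('G'): step: R->5, L=6; G->plug->D->R->C->L->D->refl->H->L'->F->R'->B->plug->B
Char 4 ('B'): step: R->6, L=6; B->plug->B->R->D->L->A->refl->G->L'->E->R'->A->plug->A
Char 5 ('E'): step: R->7, L=6; E->plug->E->R->F->L->H->refl->D->L'->C->R'->A->plug->A
Char 6 ('A'): step: R->0, L->7 (L advanced); A->plug->A->R->H->L->A->refl->G->L'->E->R'->D->plug->G
Char 7 ('E'): step: R->1, L=7; E->plug->E->R->F->L->D->refl->H->L'->C->R'->B->plug->B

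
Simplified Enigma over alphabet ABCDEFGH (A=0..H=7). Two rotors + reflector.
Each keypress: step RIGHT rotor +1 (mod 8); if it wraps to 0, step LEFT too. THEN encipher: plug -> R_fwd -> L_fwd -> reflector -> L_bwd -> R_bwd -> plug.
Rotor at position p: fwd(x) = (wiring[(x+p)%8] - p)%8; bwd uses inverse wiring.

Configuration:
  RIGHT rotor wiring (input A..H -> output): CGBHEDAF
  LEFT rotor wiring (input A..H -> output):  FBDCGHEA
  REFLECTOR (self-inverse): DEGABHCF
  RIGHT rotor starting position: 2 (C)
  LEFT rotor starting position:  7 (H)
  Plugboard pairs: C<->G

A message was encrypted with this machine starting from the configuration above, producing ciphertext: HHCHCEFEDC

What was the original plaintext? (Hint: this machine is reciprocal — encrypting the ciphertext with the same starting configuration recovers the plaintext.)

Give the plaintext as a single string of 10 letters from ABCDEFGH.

Char 1 ('H'): step: R->3, L=7; H->plug->H->R->G->L->A->refl->D->L'->E->R'->A->plug->A
Char 2 ('H'): step: R->4, L=7; H->plug->H->R->D->L->E->refl->B->L'->A->R'->A->plug->A
Char 3 ('C'): step: R->5, L=7; C->plug->G->R->C->L->C->refl->G->L'->B->R'->E->plug->E
Char 4 ('H'): step: R->6, L=7; H->plug->H->R->F->L->H->refl->F->L'->H->R'->B->plug->B
Char 5 ('C'): step: R->7, L=7; C->plug->G->R->E->L->D->refl->A->L'->G->R'->A->plug->A
Char 6 ('E'): step: R->0, L->0 (L advanced); E->plug->E->R->E->L->G->refl->C->L'->D->R'->F->plug->F
Char 7 ('F'): step: R->1, L=0; F->plug->F->R->H->L->A->refl->D->L'->C->R'->E->plug->E
Char 8 ('E'): step: R->2, L=0; E->plug->E->R->G->L->E->refl->B->L'->B->R'->D->plug->D
Char 9 ('D'): step: R->3, L=0; D->plug->D->R->F->L->H->refl->F->L'->A->R'->C->plug->G
Char 10 ('C'): step: R->4, L=0; C->plug->G->R->F->L->H->refl->F->L'->A->R'->A->plug->A

Answer: AAEBAFEDGA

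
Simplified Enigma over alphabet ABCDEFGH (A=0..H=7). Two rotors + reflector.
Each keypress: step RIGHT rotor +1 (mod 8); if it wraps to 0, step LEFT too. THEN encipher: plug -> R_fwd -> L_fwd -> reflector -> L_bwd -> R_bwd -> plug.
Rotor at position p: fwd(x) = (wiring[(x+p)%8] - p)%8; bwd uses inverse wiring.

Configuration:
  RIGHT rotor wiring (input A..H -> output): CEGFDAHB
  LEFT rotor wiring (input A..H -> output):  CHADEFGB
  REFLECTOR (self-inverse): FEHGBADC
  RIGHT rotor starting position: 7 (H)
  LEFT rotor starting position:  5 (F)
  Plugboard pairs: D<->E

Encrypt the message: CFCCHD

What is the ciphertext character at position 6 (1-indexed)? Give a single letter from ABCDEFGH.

Char 1 ('C'): step: R->0, L->6 (L advanced); C->plug->C->R->G->L->G->refl->D->L'->B->R'->H->plug->H
Char 2 ('F'): step: R->1, L=6; F->plug->F->R->G->L->G->refl->D->L'->B->R'->H->plug->H
Char 3 ('C'): step: R->2, L=6; C->plug->C->R->B->L->D->refl->G->L'->G->R'->D->plug->E
Char 4 ('C'): step: R->3, L=6; C->plug->C->R->F->L->F->refl->A->L'->A->R'->B->plug->B
Char 5 ('H'): step: R->4, L=6; H->plug->H->R->B->L->D->refl->G->L'->G->R'->E->plug->D
Char 6 ('D'): step: R->5, L=6; D->plug->E->R->H->L->H->refl->C->L'->E->R'->C->plug->C

C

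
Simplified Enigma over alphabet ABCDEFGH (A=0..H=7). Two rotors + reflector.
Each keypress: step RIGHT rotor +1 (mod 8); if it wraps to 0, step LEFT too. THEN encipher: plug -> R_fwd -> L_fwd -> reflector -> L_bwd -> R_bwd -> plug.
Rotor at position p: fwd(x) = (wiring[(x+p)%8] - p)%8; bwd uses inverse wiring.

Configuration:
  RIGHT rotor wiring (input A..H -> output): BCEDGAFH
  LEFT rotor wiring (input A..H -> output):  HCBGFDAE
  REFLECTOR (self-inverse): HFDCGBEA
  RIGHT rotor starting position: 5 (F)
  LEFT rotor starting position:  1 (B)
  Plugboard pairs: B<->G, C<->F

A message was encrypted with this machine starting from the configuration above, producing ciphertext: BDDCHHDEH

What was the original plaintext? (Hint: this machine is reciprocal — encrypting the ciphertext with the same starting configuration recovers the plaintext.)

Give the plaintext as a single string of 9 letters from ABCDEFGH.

Char 1 ('B'): step: R->6, L=1; B->plug->G->R->A->L->B->refl->F->L'->C->R'->H->plug->H
Char 2 ('D'): step: R->7, L=1; D->plug->D->R->F->L->H->refl->A->L'->B->R'->G->plug->B
Char 3 ('D'): step: R->0, L->2 (L advanced); D->plug->D->R->D->L->B->refl->F->L'->G->R'->E->plug->E
Char 4 ('C'): step: R->1, L=2; C->plug->F->R->E->L->G->refl->E->L'->B->R'->A->plug->A
Char 5 ('H'): step: R->2, L=2; H->plug->H->R->A->L->H->refl->A->L'->H->R'->G->plug->B
Char 6 ('H'): step: R->3, L=2; H->plug->H->R->B->L->E->refl->G->L'->E->R'->E->plug->E
Char 7 ('D'): step: R->4, L=2; D->plug->D->R->D->L->B->refl->F->L'->G->R'->F->plug->C
Char 8 ('E'): step: R->5, L=2; E->plug->E->R->F->L->C->refl->D->L'->C->R'->C->plug->F
Char 9 ('H'): step: R->6, L=2; H->plug->H->R->C->L->D->refl->C->L'->F->R'->F->plug->C

Answer: HBEABECFC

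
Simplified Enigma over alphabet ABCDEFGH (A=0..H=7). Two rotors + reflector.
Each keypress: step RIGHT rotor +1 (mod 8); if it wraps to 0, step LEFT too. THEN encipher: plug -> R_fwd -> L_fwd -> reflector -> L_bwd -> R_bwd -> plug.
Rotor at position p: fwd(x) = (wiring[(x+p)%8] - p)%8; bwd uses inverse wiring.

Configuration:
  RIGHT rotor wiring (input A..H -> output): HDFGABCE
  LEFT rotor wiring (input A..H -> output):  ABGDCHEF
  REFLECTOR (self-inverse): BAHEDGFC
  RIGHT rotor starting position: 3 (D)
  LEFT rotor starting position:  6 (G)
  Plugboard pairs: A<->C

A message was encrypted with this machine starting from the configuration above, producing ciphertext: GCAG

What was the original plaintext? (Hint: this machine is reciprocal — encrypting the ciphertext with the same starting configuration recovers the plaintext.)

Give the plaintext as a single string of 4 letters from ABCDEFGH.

Answer: HAGF

Derivation:
Char 1 ('G'): step: R->4, L=6; G->plug->G->R->B->L->H->refl->C->L'->C->R'->H->plug->H
Char 2 ('C'): step: R->5, L=6; C->plug->A->R->E->L->A->refl->B->L'->H->R'->C->plug->A
Char 3 ('A'): step: R->6, L=6; A->plug->C->R->B->L->H->refl->C->L'->C->R'->G->plug->G
Char 4 ('G'): step: R->7, L=6; G->plug->G->R->C->L->C->refl->H->L'->B->R'->F->plug->F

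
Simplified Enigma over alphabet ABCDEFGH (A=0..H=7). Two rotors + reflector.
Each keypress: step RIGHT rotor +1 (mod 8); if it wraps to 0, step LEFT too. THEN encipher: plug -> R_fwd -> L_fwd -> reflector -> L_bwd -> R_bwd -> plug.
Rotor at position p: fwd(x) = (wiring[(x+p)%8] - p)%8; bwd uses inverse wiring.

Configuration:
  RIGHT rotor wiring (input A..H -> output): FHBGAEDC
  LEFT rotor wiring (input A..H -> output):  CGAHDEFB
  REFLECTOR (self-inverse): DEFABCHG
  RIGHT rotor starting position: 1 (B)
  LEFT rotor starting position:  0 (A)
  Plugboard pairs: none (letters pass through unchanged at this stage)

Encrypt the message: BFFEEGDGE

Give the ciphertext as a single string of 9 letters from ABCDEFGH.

Answer: DGEFDEFFD

Derivation:
Char 1 ('B'): step: R->2, L=0; B->plug->B->R->E->L->D->refl->A->L'->C->R'->D->plug->D
Char 2 ('F'): step: R->3, L=0; F->plug->F->R->C->L->A->refl->D->L'->E->R'->G->plug->G
Char 3 ('F'): step: R->4, L=0; F->plug->F->R->D->L->H->refl->G->L'->B->R'->E->plug->E
Char 4 ('E'): step: R->5, L=0; E->plug->E->R->C->L->A->refl->D->L'->E->R'->F->plug->F
Char 5 ('E'): step: R->6, L=0; E->plug->E->R->D->L->H->refl->G->L'->B->R'->D->plug->D
Char 6 ('G'): step: R->7, L=0; G->plug->G->R->F->L->E->refl->B->L'->H->R'->E->plug->E
Char 7 ('D'): step: R->0, L->1 (L advanced); D->plug->D->R->G->L->A->refl->D->L'->E->R'->F->plug->F
Char 8 ('G'): step: R->1, L=1; G->plug->G->R->B->L->H->refl->G->L'->C->R'->F->plug->F
Char 9 ('E'): step: R->2, L=1; E->plug->E->R->B->L->H->refl->G->L'->C->R'->D->plug->D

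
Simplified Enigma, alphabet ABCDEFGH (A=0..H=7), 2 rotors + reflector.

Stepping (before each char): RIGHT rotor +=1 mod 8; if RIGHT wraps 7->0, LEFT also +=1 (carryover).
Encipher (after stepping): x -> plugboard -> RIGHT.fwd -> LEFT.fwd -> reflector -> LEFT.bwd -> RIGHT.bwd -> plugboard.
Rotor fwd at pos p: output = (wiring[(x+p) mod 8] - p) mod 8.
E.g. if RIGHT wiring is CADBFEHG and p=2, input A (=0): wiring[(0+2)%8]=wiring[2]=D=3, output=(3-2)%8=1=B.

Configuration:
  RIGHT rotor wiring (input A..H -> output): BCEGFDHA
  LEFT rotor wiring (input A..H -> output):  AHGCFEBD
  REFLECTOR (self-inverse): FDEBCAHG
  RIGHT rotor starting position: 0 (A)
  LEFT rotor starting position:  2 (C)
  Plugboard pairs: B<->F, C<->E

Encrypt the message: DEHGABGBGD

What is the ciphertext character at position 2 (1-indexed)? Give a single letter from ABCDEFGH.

Char 1 ('D'): step: R->1, L=2; D->plug->D->R->E->L->H->refl->G->L'->G->R'->F->plug->B
Char 2 ('E'): step: R->2, L=2; E->plug->C->R->D->L->C->refl->E->L'->A->R'->H->plug->H

H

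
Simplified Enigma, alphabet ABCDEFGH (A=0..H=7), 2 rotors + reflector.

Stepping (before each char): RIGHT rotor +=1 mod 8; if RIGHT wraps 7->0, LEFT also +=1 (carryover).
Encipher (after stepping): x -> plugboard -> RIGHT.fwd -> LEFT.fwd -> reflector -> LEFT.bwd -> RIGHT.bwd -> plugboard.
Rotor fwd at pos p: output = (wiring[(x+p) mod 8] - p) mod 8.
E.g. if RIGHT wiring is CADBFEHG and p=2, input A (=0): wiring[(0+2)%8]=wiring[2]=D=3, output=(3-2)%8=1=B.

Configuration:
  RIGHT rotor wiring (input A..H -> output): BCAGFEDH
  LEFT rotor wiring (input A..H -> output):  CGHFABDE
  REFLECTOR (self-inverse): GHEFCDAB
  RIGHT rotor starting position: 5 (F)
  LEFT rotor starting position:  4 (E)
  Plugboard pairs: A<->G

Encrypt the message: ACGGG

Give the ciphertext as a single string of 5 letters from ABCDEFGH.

Char 1 ('A'): step: R->6, L=4; A->plug->G->R->H->L->B->refl->H->L'->C->R'->E->plug->E
Char 2 ('C'): step: R->7, L=4; C->plug->C->R->D->L->A->refl->G->L'->E->R'->H->plug->H
Char 3 ('G'): step: R->0, L->5 (L advanced); G->plug->A->R->B->L->G->refl->A->L'->G->R'->D->plug->D
Char 4 ('G'): step: R->1, L=5; G->plug->A->R->B->L->G->refl->A->L'->G->R'->G->plug->A
Char 5 ('G'): step: R->2, L=5; G->plug->A->R->G->L->A->refl->G->L'->B->R'->E->plug->E

Answer: EHDAE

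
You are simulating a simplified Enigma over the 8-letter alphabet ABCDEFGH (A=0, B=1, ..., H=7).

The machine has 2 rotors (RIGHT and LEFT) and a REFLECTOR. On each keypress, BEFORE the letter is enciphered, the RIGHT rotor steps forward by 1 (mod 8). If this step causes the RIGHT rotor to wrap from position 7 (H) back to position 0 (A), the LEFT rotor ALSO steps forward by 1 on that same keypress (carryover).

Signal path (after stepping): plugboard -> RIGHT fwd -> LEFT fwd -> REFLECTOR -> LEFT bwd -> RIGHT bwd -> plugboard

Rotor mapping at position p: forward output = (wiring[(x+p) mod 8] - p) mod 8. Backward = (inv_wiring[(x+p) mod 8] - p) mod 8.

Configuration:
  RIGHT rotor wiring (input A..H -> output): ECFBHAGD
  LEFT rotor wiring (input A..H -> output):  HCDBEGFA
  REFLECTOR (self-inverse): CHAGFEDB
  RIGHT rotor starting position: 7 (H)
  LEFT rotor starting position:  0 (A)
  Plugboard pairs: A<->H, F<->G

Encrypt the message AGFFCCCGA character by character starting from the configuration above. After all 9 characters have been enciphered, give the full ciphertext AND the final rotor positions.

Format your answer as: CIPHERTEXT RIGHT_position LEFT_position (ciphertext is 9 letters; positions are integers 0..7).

Char 1 ('A'): step: R->0, L->1 (L advanced); A->plug->H->R->D->L->D->refl->G->L'->H->R'->E->plug->E
Char 2 ('G'): step: R->1, L=1; G->plug->F->R->F->L->E->refl->F->L'->E->R'->B->plug->B
Char 3 ('F'): step: R->2, L=1; F->plug->G->R->C->L->A->refl->C->L'->B->R'->F->plug->G
Char 4 ('F'): step: R->3, L=1; F->plug->G->R->H->L->G->refl->D->L'->D->R'->D->plug->D
Char 5 ('C'): step: R->4, L=1; C->plug->C->R->C->L->A->refl->C->L'->B->R'->G->plug->F
Char 6 ('C'): step: R->5, L=1; C->plug->C->R->G->L->H->refl->B->L'->A->R'->F->plug->G
Char 7 ('C'): step: R->6, L=1; C->plug->C->R->G->L->H->refl->B->L'->A->R'->A->plug->H
Char 8 ('G'): step: R->7, L=1; G->plug->F->R->A->L->B->refl->H->L'->G->R'->D->plug->D
Char 9 ('A'): step: R->0, L->2 (L advanced); A->plug->H->R->D->L->E->refl->F->L'->G->R'->G->plug->F
Final: ciphertext=EBGDFGHDF, RIGHT=0, LEFT=2

Answer: EBGDFGHDF 0 2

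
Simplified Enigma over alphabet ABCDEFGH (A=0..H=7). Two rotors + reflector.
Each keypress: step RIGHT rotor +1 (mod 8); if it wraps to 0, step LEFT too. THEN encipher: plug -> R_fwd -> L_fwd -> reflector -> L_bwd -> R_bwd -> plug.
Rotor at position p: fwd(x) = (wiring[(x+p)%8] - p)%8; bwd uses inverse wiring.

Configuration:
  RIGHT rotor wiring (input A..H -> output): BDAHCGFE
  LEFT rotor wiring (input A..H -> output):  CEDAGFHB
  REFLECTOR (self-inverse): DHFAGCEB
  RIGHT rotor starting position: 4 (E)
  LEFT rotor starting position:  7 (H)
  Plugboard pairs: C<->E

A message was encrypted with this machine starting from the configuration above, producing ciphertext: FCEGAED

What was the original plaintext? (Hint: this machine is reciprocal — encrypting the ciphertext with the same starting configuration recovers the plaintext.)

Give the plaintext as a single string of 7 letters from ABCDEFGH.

Answer: CHAEGBE

Derivation:
Char 1 ('F'): step: R->5, L=7; F->plug->F->R->D->L->E->refl->G->L'->G->R'->E->plug->C
Char 2 ('C'): step: R->6, L=7; C->plug->E->R->C->L->F->refl->C->L'->A->R'->H->plug->H
Char 3 ('E'): step: R->7, L=7; E->plug->C->R->E->L->B->refl->H->L'->F->R'->A->plug->A
Char 4 ('G'): step: R->0, L->0 (L advanced); G->plug->G->R->F->L->F->refl->C->L'->A->R'->C->plug->E
Char 5 ('A'): step: R->1, L=0; A->plug->A->R->C->L->D->refl->A->L'->D->R'->G->plug->G
Char 6 ('E'): step: R->2, L=0; E->plug->C->R->A->L->C->refl->F->L'->F->R'->B->plug->B
Char 7 ('D'): step: R->3, L=0; D->plug->D->R->C->L->D->refl->A->L'->D->R'->C->plug->E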